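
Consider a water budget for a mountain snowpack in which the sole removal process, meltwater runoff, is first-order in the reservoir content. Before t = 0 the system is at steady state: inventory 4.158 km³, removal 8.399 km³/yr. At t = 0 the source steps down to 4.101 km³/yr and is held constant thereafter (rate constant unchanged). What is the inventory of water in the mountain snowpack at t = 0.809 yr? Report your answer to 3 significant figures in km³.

Residence time τ = M₀/F₀ = 0.4951 yr. The eventual steady state is M_∞ = M₀·(F₁/F₀) = 4.158 × 4.101/8.399 = 2.0302 km³.
The anomaly ΔM(t) = M(t) − M_∞ decays as ΔM₀·e^(−t/τ) with ΔM₀ = 4.158 − 2.0302 = 2.128 km³.
At t = 0.809 yr, e^(−t/τ) = e^(−1.634) = 0.1951, so ΔM = 0.4152 km³ and M = 2.0302 + 0.4152 = 2.4454 km³.

2.45 km³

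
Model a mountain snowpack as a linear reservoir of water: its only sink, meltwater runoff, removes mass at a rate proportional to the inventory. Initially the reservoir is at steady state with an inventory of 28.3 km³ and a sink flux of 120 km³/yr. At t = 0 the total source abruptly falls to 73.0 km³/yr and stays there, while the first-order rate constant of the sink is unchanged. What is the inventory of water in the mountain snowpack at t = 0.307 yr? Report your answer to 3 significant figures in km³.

20.2 km³

The sink rate constant is k = F₀/M₀ = 120/28.3 = 4.240 yr⁻¹.
Solving dM/dt = F₁ − kM with M(0) = M₀ gives M(t) = F₁/k + (M₀ − F₁/k)·e^(−kt).
F₁/k = 73.0/4.240 = 17.216 km³; kt = 4.240 × 0.307 = 1.302, e^(−kt) = 0.2721.
M(0.307) = 17.216 + (28.3 − 17.216) × 0.2721 = 17.216 + 3.015 = 20.231 km³.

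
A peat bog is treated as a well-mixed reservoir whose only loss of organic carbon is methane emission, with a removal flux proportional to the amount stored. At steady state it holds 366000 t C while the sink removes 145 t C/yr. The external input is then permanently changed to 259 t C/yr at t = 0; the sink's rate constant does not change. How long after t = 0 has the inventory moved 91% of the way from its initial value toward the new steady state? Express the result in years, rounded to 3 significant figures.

τ = M₀/F₀ = 366000/145 = 2524 yr.
The remaining gap fraction is e^(−t/τ); 91% covered ⇒ e^(−t/τ) = 0.0900.
t = −τ ln(0.0900) = 2524 × 2.408 = 6078 yr.

6080 yr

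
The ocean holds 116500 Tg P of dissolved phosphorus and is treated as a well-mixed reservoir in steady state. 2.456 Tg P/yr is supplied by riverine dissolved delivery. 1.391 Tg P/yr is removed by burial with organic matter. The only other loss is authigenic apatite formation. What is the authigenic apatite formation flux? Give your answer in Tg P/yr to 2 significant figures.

At steady state ΣF_in = ΣF_out.
ΣF_in = 2.4560 Tg P/yr.
Authigenic apatite formation flux = ΣF_in − (1.391) = 2.4560 − 1.391 = 1.065 Tg P/yr.

1.1 Tg P/yr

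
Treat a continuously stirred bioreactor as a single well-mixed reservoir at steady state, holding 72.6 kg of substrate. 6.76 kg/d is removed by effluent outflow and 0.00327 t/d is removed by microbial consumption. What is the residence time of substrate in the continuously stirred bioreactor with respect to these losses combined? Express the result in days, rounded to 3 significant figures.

Convert the microbial consumption flux: 0.00327 t/d = 3.270 kg/d.
Total removal = 6.760 + 3.270 = 10.030 kg/d.
τ = M / ΣF_out = 72.6 / 10.030 = 7.238 d.

7.24 d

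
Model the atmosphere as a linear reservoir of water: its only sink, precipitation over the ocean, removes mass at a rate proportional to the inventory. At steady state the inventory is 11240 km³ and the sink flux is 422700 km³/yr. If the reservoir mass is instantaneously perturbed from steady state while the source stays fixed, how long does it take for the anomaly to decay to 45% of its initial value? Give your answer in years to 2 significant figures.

0.021 yr

For a linear reservoir the anomaly decays as exp(−t/τ) with τ = M/F = 11240/422700 = 0.02659 yr.
exp(−t/τ) = 0.45 ⇒ t = −τ ln(0.45) = 0.02659 × 0.7985 = 0.02123 yr.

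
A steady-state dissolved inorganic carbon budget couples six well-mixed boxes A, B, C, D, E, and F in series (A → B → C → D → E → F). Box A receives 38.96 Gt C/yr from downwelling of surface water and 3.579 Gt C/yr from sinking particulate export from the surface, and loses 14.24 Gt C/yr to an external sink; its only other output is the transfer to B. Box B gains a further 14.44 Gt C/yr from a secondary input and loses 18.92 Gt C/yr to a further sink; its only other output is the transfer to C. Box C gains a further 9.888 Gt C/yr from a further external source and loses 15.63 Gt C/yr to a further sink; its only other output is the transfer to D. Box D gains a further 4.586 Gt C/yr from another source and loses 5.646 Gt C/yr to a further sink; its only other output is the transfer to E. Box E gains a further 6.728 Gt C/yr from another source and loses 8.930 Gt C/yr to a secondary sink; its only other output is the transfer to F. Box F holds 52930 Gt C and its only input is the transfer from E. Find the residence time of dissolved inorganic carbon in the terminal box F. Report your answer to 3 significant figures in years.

Box A: F(A→B) = (38.96 + 3.579) − 14.24 = 28.299 Gt C/yr.
Box B: F(B→C) = (28.299 + 14.44) − 18.92 = 23.819 Gt C/yr.
Box C: F(C→D) = (23.819 + 9.888) − 15.63 = 18.077 Gt C/yr.
Box D: F(D→E) = (18.077 + 4.586) − 5.646 = 17.017 Gt C/yr.
Box E: F(E→F) = (17.017 + 6.728) − 8.930 = 14.815 Gt C/yr.
Box F throughput = its input = 14.815 Gt C/yr; τ = 52930 / 14.815 = 3573 yr.

3570 yr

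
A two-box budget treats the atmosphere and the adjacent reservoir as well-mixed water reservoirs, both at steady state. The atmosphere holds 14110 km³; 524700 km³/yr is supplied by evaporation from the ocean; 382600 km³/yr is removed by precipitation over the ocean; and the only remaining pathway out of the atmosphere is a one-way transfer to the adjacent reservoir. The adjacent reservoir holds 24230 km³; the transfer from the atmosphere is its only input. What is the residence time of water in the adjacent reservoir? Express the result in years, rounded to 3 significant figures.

0.171 yr

Balance the atmosphere: ΣF_in = 524700 km³/yr.
Transfer to the adjacent reservoir = ΣF_in − (382600) = 142100 km³/yr.
At steady state the output of the adjacent reservoir equals its input, 142100 km³/yr.
τ = M / F = 24230 / 142100 = 0.1705 yr.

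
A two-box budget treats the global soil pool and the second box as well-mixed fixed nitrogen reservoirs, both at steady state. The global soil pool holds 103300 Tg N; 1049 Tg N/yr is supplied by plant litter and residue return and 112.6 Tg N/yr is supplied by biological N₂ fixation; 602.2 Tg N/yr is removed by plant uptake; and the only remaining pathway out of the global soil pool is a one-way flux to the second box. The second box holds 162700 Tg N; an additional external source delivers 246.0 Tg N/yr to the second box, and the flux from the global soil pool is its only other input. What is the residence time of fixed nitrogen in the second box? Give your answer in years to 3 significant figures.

Balance the global soil pool: ΣF_in = 1049 + 112.6 = 1161.6 Tg N/yr.
Flux to the second box = ΣF_in − (602.2) = 559.40 Tg N/yr.
Total input to the second box = 559.40 + 246.0 = 805.40 Tg N/yr; at steady state this equals its total output.
τ = M / F = 162700 / 805.40 = 202.0 yr.

202 yr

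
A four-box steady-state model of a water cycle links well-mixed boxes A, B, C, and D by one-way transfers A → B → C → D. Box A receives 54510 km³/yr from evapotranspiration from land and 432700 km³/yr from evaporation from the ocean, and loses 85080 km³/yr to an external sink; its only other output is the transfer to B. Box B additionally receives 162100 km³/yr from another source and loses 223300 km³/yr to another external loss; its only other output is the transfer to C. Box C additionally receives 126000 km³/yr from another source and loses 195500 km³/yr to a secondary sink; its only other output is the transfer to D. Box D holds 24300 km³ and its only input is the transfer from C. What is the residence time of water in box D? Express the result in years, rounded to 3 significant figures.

0.0895 yr

Box A: F(A→B) = (54510 + 432700) − 85080 = 402130 km³/yr.
Box B: F(B→C) = (402130 + 162100) − 223300 = 340930 km³/yr.
Box C: F(C→D) = (340930 + 126000) − 195500 = 271430 km³/yr.
Box D throughput = its input = 271430 km³/yr; τ = 24300 / 271430 = 0.08953 yr.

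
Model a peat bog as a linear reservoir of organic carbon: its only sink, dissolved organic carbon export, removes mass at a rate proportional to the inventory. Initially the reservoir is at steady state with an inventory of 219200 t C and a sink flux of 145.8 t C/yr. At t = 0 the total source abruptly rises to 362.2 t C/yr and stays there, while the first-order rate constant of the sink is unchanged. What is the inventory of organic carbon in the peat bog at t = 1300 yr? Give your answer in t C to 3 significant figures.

The sink rate constant is k = F₀/M₀ = 145.8/219200 = 0.0006651 yr⁻¹.
Solving dM/dt = F₁ − kM with M(0) = M₀ gives M(t) = F₁/k + (M₀ − F₁/k)·e^(−kt).
F₁/k = 362.2/0.0006651 = 544540 t C; kt = 0.0006651 × 1300 = 0.8647, e^(−kt) = 0.4212.
M(1300) = 544540 + (219200 − 544540) × 0.4212 = 544540 − 137000 = 407510 t C.

408000 t C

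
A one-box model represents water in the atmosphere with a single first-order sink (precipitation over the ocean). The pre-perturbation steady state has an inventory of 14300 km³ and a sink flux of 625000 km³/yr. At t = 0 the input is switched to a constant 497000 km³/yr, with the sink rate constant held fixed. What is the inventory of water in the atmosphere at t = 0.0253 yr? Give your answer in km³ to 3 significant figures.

12300 km³

Residence time τ = M₀/F₀ = 0.02288 yr. The eventual steady state is M_∞ = M₀·(F₁/F₀) = 14300 × 497000/625000 = 11371 km³.
The anomaly ΔM(t) = M(t) − M_∞ decays as ΔM₀·e^(−t/τ) with ΔM₀ = 14300 − 11371 = 2929 km³.
At t = 0.0253 yr, e^(−t/τ) = e^(−1.106) = 0.3310, so ΔM = 969.3 km³ and M = 11371 + 969.3 = 12341 km³.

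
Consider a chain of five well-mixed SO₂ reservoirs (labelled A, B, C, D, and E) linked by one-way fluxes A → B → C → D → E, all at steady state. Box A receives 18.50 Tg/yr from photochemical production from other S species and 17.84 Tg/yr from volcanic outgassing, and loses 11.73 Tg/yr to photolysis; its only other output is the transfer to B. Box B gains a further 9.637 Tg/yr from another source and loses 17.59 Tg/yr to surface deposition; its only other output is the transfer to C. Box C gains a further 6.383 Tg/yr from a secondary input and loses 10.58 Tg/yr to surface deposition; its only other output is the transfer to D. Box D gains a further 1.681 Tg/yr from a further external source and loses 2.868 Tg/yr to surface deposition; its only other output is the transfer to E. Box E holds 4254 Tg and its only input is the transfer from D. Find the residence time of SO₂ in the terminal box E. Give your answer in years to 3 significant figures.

377 yr

Box A: F(A→B) = (18.50 + 17.84) − 11.73 = 24.610 Tg/yr.
Box B: F(B→C) = (24.610 + 9.637) − 17.59 = 16.657 Tg/yr.
Box C: F(C→D) = (16.657 + 6.383) − 10.58 = 12.460 Tg/yr.
Box D: F(D→E) = (12.460 + 1.681) − 2.868 = 11.273 Tg/yr.
Box E throughput = its input = 11.273 Tg/yr; τ = 4254 / 11.273 = 377.4 yr.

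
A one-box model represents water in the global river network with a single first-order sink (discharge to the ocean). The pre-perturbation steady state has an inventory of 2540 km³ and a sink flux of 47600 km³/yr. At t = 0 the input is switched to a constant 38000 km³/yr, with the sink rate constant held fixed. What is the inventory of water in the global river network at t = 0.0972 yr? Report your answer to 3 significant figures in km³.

Residence time τ = M₀/F₀ = 0.05336 yr. The eventual steady state is M_∞ = M₀·(F₁/F₀) = 2540 × 38000/47600 = 2027.7 km³.
The anomaly ΔM(t) = M(t) − M_∞ decays as ΔM₀·e^(−t/τ) with ΔM₀ = 2540 − 2027.7 = 512.3 km³.
At t = 0.0972 yr, e^(−t/τ) = e^(−1.822) = 0.1618, so ΔM = 82.87 km³ and M = 2027.7 + 82.87 = 2110.6 km³.

2110 km³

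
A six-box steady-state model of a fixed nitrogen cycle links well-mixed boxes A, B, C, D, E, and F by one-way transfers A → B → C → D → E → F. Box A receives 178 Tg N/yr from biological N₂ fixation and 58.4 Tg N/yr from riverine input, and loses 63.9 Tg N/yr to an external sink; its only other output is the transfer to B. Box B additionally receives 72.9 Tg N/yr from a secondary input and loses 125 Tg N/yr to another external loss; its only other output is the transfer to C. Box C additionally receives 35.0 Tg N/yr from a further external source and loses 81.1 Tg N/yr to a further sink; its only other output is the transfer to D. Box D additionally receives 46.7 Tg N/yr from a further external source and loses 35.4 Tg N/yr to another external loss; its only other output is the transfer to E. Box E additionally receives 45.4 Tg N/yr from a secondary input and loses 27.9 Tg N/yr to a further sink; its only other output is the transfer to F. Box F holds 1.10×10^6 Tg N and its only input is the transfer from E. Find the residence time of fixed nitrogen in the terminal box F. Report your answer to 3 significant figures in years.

10700 yr

Box A: F(A→B) = (178 + 58.4) − 63.9 = 172.50 Tg N/yr.
Box B: F(B→C) = (172.50 + 72.9) − 125 = 120.40 Tg N/yr.
Box C: F(C→D) = (120.40 + 35.0) − 81.1 = 74.300 Tg N/yr.
Box D: F(D→E) = (74.300 + 46.7) − 35.4 = 85.600 Tg N/yr.
Box E: F(E→F) = (85.600 + 45.4) − 27.9 = 103.10 Tg N/yr.
Box F throughput = its input = 103.10 Tg N/yr; τ = 1.10×10^6 / 103.10 = 10670 yr.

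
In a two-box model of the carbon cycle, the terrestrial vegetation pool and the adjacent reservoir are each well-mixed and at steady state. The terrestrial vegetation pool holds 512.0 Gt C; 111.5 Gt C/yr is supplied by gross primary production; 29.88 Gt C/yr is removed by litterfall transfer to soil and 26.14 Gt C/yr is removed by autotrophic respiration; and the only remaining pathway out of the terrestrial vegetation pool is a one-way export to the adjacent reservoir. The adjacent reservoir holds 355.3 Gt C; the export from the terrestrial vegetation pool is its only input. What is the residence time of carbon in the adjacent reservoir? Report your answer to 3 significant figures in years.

6.40 yr

Balance the terrestrial vegetation pool: ΣF_in = 111.50 Gt C/yr.
Export to the adjacent reservoir = ΣF_in − (29.88 + 26.14) = 55.480 Gt C/yr.
At steady state the output of the adjacent reservoir equals its input, 55.480 Gt C/yr.
τ = M / F = 355.3 / 55.480 = 6.404 yr.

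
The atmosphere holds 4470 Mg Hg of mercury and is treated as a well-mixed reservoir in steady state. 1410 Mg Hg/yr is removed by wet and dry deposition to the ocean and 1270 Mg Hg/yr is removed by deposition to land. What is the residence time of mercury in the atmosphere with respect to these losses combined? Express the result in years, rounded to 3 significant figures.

Total removal = 1410 + 1270 = 2680.0 Mg Hg/yr.
τ = M / ΣF_out = 4470 / 2680.0 = 1.668 yr.

1.67 yr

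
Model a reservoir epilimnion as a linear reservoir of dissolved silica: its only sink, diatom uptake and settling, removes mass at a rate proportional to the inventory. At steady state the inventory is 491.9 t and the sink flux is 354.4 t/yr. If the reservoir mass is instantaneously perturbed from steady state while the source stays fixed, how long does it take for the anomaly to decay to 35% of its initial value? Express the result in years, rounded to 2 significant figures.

1.5 yr

For a linear reservoir the anomaly decays as exp(−t/τ) with τ = M/F = 491.9/354.4 = 1.388 yr.
exp(−t/τ) = 0.35 ⇒ t = −τ ln(0.35) = 1.388 × 1.050 = 1.457 yr.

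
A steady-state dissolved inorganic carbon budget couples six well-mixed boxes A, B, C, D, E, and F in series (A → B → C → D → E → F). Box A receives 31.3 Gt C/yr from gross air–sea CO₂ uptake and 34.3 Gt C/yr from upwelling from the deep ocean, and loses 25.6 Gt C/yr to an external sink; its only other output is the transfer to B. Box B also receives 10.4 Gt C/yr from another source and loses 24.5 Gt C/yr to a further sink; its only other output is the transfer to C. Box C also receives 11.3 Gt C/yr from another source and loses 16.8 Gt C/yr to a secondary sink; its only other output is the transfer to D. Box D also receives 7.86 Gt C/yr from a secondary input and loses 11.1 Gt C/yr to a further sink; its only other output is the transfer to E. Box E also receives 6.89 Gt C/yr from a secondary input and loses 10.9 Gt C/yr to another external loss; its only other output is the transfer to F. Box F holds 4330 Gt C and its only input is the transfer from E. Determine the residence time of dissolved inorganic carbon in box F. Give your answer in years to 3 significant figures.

Box A: F(A→B) = (31.3 + 34.3) − 25.6 = 40.000 Gt C/yr.
Box B: F(B→C) = (40.000 + 10.4) − 24.5 = 25.900 Gt C/yr.
Box C: F(C→D) = (25.900 + 11.3) − 16.8 = 20.400 Gt C/yr.
Box D: F(D→E) = (20.400 + 7.86) − 11.1 = 17.160 Gt C/yr.
Box E: F(E→F) = (17.160 + 6.89) − 10.9 = 13.150 Gt C/yr.
Box F throughput = its input = 13.150 Gt C/yr; τ = 4330 / 13.150 = 329.3 yr.

329 yr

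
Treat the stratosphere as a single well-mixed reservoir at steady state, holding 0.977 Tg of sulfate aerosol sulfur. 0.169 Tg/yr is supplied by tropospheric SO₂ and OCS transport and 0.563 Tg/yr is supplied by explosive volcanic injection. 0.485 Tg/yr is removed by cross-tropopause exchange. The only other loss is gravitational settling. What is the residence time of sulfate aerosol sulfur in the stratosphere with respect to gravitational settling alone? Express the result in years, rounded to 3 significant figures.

3.96 yr

At steady state ΣF_in = ΣF_out.
ΣF_in = 0.169 + 0.563 = 0.73200 Tg/yr.
Gravitational settling flux = ΣF_in − (0.485) = 0.73200 − 0.4850 = 0.2470 Tg/yr.
τ = M / F = 0.977 / 0.2470 = 3.955 yr.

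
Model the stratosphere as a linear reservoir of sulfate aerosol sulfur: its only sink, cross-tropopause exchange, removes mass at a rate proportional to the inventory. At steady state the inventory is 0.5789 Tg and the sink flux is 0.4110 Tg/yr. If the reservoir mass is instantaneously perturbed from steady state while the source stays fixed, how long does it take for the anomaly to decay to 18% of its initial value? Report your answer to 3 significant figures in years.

For a linear reservoir the anomaly decays as exp(−t/τ) with τ = M/F = 0.5789/0.4110 = 1.409 yr.
exp(−t/τ) = 0.18 ⇒ t = −τ ln(0.18) = 1.409 × 1.715 = 2.415 yr.

2.42 yr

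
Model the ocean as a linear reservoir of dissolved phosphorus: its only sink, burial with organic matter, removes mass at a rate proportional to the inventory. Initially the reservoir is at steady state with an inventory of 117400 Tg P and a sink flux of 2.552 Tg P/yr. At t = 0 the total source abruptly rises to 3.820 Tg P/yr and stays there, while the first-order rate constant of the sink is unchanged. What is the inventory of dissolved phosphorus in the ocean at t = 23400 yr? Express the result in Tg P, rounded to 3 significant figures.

The sink rate constant is k = F₀/M₀ = 2.552/117400 = 2.174×10^-5 yr⁻¹.
Solving dM/dt = F₁ − kM with M(0) = M₀ gives M(t) = F₁/k + (M₀ − F₁/k)·e^(−kt).
F₁/k = 3.820/2.174×10^-5 = 175730 Tg P; kt = 2.174×10^-5 × 23400 = 0.5087, e^(−kt) = 0.6013.
M(23400) = 175730 + (117400 − 175730) × 0.6013 = 175730 − 35080 = 140660 Tg P.

141000 Tg P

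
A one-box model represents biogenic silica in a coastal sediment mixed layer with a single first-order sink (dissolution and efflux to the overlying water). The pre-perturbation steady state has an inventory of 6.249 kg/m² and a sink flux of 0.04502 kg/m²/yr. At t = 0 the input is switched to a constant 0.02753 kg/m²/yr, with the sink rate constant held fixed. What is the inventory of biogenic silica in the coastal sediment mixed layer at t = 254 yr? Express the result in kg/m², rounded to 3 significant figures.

4.21 kg/m²

τ = M₀/F₀ = 6.249/0.04502 = 138.8 yr; rate constant k = 1/τ.
New steady state M_∞ = F₁/k = F₁·τ = 0.02753 × 138.8 = 3.8213 kg/m².
M(t) = M_∞ + (M₀ − M_∞)·e^(−t/τ); t/τ = 254/138.8 = 1.830, so e^(−t/τ) = 0.1604.
M(t) = 3.8213 + 2.428 × 0.1604 = 4.2108 kg/m².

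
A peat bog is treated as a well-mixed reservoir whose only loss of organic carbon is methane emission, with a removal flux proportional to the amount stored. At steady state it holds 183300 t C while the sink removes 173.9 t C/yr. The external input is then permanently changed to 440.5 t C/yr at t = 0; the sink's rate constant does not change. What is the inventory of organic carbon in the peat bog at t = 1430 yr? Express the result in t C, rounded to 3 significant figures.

392000 t C

The sink rate constant is k = F₀/M₀ = 173.9/183300 = 0.0009487 yr⁻¹.
Solving dM/dt = F₁ − kM with M(0) = M₀ gives M(t) = F₁/k + (M₀ − F₁/k)·e^(−kt).
F₁/k = 440.5/0.0009487 = 464310 t C; kt = 0.0009487 × 1430 = 1.357, e^(−kt) = 0.2575.
M(1430) = 464310 + (183300 − 464310) × 0.2575 = 464310 − 72370 = 391950 t C.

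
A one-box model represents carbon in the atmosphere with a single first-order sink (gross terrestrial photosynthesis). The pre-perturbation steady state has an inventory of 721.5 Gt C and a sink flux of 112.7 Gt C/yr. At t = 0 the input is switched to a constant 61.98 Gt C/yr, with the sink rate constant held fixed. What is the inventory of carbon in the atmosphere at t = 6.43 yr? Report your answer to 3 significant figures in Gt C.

516 Gt C

τ = M₀/F₀ = 721.5/112.7 = 6.402 yr; rate constant k = 1/τ.
New steady state M_∞ = F₁/k = F₁·τ = 61.98 × 6.402 = 396.79 Gt C.
M(t) = M_∞ + (M₀ − M_∞)·e^(−t/τ); t/τ = 6.43/6.402 = 1.004, so e^(−t/τ) = 0.3663.
M(t) = 396.79 + 324.7 × 0.3663 = 515.72 Gt C.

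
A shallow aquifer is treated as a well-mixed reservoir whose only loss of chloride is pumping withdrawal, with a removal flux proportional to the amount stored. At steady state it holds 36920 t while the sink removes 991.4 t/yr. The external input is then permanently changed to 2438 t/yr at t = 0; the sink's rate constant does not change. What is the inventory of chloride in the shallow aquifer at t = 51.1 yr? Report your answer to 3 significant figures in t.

77100 t

Residence time τ = M₀/F₀ = 37.24 yr. The eventual steady state is M_∞ = M₀·(F₁/F₀) = 36920 × 2438/991.4 = 90792 t.
The anomaly ΔM(t) = M(t) − M_∞ decays as ΔM₀·e^(−t/τ) with ΔM₀ = 36920 − 90792 = −53870 t.
At t = 51.1 yr, e^(−t/τ) = e^(−1.372) = 0.2536, so ΔM = −13660 t and M = 90792 − 13660 = 77132 t.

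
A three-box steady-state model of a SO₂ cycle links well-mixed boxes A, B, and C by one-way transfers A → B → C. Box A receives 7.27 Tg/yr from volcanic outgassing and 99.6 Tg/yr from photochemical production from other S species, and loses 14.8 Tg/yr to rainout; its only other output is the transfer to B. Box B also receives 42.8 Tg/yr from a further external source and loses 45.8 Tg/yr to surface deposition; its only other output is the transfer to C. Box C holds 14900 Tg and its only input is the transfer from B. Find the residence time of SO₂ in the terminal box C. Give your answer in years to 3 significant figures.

Box A: F(A→B) = (7.27 + 99.6) − 14.8 = 92.070 Tg/yr.
Box B: F(B→C) = (92.070 + 42.8) − 45.8 = 89.070 Tg/yr.
Box C throughput = its input = 89.070 Tg/yr; τ = 14900 / 89.070 = 167.3 yr.

167 yr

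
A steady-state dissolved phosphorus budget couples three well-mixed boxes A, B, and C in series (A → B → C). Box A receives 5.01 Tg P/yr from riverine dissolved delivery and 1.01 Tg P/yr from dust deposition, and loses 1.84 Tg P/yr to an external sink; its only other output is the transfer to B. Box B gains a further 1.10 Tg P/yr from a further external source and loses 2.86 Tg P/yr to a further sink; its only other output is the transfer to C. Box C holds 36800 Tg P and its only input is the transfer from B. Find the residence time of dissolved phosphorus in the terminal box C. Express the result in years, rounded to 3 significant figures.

Box A: F(A→B) = (5.01 + 1.01) − 1.84 = 4.1800 Tg P/yr.
Box B: F(B→C) = (4.1800 + 1.10) − 2.86 = 2.4200 Tg P/yr.
Box C throughput = its input = 2.4200 Tg P/yr; τ = 36800 / 2.4200 = 15210 yr.

15200 yr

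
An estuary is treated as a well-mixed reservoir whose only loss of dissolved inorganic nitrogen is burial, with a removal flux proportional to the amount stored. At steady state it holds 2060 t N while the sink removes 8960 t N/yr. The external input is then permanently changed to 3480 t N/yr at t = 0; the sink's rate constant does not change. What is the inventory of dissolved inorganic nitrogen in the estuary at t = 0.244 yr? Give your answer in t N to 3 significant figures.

Residence time τ = M₀/F₀ = 0.2299 yr. The eventual steady state is M_∞ = M₀·(F₁/F₀) = 2060 × 3480/8960 = 800.09 t N.
The anomaly ΔM(t) = M(t) − M_∞ decays as ΔM₀·e^(−t/τ) with ΔM₀ = 2060 − 800.09 = 1260 t N.
At t = 0.244 yr, e^(−t/τ) = e^(−1.061) = 0.3460, so ΔM = 435.9 t N and M = 800.09 + 435.9 = 1236.0 t N.

1240 t N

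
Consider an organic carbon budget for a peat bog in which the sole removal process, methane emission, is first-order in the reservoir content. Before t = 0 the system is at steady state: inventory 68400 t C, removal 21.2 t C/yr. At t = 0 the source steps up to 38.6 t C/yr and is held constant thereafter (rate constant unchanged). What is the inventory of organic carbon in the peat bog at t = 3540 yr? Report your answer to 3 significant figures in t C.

τ = M₀/F₀ = 68400/21.2 = 3226 yr; rate constant k = 1/τ.
New steady state M_∞ = F₁/k = F₁·τ = 38.6 × 3226 = 124540 t C.
M(t) = M_∞ + (M₀ − M_∞)·e^(−t/τ); t/τ = 3540/3226 = 1.097, so e^(−t/τ) = 0.3338.
M(t) = 124540 − 56140 × 0.3338 = 105800 t C.

106000 t C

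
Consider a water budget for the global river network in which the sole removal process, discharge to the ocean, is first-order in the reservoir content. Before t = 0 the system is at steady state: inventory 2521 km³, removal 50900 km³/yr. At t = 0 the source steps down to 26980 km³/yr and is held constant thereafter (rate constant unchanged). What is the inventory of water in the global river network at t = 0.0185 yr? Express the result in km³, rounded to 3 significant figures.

Residence time τ = M₀/F₀ = 0.04953 yr. The eventual steady state is M_∞ = M₀·(F₁/F₀) = 2521 × 26980/50900 = 1336.3 km³.
The anomaly ΔM(t) = M(t) − M_∞ decays as ΔM₀·e^(−t/τ) with ΔM₀ = 2521 − 1336.3 = 1185 km³.
At t = 0.0185 yr, e^(−t/τ) = e^(−0.3735) = 0.6883, so ΔM = 815.5 km³ and M = 1336.3 + 815.5 = 2151.7 km³.

2150 km³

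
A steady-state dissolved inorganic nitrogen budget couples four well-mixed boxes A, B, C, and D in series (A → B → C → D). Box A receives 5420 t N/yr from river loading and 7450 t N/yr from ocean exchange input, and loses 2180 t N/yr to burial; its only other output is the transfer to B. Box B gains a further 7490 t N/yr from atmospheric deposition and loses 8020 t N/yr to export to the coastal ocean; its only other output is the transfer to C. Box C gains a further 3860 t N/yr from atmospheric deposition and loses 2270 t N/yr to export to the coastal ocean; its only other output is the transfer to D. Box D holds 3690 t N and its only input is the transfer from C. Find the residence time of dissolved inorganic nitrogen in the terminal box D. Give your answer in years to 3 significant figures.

0.314 yr

Box A: F(A→B) = (5420 + 7450) − 2180 = 10690 t N/yr.
Box B: F(B→C) = (10690 + 7490) − 8020 = 10160 t N/yr.
Box C: F(C→D) = (10160 + 3860) − 2270 = 11750 t N/yr.
Box D throughput = its input = 11750 t N/yr; τ = 3690 / 11750 = 0.3140 yr.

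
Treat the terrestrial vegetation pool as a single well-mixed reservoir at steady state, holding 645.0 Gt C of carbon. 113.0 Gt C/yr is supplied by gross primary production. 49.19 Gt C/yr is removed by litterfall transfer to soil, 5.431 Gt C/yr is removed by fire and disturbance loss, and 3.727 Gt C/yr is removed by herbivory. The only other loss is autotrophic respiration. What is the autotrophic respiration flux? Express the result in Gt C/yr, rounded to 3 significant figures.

54.7 Gt C/yr

At steady state ΣF_in = ΣF_out.
ΣF_in = 113.00 Gt C/yr.
Autotrophic respiration flux = ΣF_in − (49.19 + 5.431 + 3.727) = 113.00 − 58.35 = 54.65 Gt C/yr.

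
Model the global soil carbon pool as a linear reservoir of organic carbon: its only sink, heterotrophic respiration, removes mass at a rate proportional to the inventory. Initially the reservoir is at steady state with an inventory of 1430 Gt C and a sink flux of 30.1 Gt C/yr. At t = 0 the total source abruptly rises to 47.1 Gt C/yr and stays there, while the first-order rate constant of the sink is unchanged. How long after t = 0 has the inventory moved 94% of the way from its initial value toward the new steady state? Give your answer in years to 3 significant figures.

134 yr

τ = M₀/F₀ = 1430/30.1 = 47.51 yr.
The remaining gap fraction is e^(−t/τ); 94% covered ⇒ e^(−t/τ) = 0.0600.
t = −τ ln(0.0600) = 47.51 × 2.813 = 133.7 yr.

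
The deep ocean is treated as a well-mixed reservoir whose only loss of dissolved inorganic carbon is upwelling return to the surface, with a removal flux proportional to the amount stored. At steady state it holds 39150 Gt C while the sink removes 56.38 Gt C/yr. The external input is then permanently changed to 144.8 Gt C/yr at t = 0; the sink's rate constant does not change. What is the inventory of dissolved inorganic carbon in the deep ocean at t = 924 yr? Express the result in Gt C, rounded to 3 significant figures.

Residence time τ = M₀/F₀ = 694.4 yr. The eventual steady state is M_∞ = M₀·(F₁/F₀) = 39150 × 144.8/56.38 = 100550 Gt C.
The anomaly ΔM(t) = M(t) − M_∞ decays as ΔM₀·e^(−t/τ) with ΔM₀ = 39150 − 100550 = −61400 Gt C.
At t = 924 yr, e^(−t/τ) = e^(−1.331) = 0.2643, so ΔM = −16230 Gt C and M = 100550 − 16230 = 84321 Gt C.

84300 Gt C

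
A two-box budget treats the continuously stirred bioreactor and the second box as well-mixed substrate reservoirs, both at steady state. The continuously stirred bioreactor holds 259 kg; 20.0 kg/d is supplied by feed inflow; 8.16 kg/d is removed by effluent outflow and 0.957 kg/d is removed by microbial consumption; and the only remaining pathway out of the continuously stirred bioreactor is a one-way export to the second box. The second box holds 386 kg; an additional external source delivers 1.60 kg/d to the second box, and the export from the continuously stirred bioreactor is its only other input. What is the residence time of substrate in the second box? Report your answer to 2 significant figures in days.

Balance the continuously stirred bioreactor: ΣF_in = 20.000 kg/d.
Export to the second box = ΣF_in − (8.16 + 0.957) = 10.883 kg/d.
Total input to the second box = 10.883 + 1.60 = 12.483 kg/d; at steady state this equals its total output.
τ = M / F = 386 / 12.483 = 30.92 d.

31 d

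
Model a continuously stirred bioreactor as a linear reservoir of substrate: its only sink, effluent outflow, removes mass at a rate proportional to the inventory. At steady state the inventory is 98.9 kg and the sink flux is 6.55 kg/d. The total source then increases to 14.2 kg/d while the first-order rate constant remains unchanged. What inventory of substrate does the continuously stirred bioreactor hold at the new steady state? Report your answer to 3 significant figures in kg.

Rate constant k = F/M = 6.55 / 98.9 = 0.06623 d⁻¹.
At the new steady state, source = k·M_new ⇒ M_new = 14.2 / 0.06623 = 214.4 kg.
(Equivalently M_new = M × F_new/F_old = 98.9 × 14.2/6.55.)

214 kg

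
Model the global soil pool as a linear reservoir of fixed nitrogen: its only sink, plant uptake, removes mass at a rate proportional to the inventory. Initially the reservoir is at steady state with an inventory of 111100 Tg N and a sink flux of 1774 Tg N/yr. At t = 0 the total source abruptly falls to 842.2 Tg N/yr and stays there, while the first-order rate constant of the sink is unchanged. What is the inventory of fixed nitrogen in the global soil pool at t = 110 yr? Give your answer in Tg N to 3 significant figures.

62800 Tg N

Residence time τ = M₀/F₀ = 62.63 yr. The eventual steady state is M_∞ = M₀·(F₁/F₀) = 111100 × 842.2/1774 = 52744 Tg N.
The anomaly ΔM(t) = M(t) − M_∞ decays as ΔM₀·e^(−t/τ) with ΔM₀ = 111100 − 52744 = 58360 Tg N.
At t = 110 yr, e^(−t/τ) = e^(−1.756) = 0.1727, so ΔM = 10080 Tg N and M = 52744 + 10080 = 62820 Tg N.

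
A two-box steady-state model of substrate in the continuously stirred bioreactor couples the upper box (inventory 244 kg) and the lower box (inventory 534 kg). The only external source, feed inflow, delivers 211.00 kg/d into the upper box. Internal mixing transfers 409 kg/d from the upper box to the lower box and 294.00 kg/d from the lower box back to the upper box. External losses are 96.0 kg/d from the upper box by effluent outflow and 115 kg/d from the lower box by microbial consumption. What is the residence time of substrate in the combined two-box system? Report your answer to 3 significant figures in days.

For the system as a whole, the A↔B exchange is internal and contributes nothing to the throughput; only the external sinks remove mass.
M_total = 244 + 534 = 778.00 kg.
ΣF_external_out = 96.0 + 115 = 211.00 kg/d.
τ = M_total / ΣF_ext = 778.00 / 211.00 = 3.687 d.

3.69 d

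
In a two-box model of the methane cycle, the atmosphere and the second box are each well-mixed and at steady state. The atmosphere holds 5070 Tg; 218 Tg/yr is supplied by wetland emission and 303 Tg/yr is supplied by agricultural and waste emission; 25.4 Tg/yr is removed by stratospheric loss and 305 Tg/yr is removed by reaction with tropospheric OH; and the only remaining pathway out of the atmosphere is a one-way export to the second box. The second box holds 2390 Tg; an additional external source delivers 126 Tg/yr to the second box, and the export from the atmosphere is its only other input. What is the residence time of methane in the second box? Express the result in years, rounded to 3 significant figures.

7.55 yr

Balance the atmosphere: ΣF_in = 218 + 303 = 521.00 Tg/yr.
Export to the second box = ΣF_in − (25.4 + 305) = 190.60 Tg/yr.
Total input to the second box = 190.60 + 126 = 316.60 Tg/yr; at steady state this equals its total output.
τ = M / F = 2390 / 316.60 = 7.549 yr.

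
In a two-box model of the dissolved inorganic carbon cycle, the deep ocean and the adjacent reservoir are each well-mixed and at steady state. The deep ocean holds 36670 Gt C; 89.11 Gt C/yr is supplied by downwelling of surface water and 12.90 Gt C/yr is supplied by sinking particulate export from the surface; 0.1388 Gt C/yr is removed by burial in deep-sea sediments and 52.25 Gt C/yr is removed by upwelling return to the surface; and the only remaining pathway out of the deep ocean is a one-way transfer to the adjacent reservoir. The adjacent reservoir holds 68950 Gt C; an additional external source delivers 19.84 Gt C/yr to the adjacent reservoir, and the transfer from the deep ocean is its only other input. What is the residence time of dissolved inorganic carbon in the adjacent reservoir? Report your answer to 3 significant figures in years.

Balance the deep ocean: ΣF_in = 89.11 + 12.90 = 102.01 Gt C/yr.
Transfer to the adjacent reservoir = ΣF_in − (0.1388 + 52.25) = 49.621 Gt C/yr.
Total input to the adjacent reservoir = 49.621 + 19.84 = 69.461 Gt C/yr; at steady state this equals its total output.
τ = M / F = 68950 / 69.461 = 992.6 yr.

993 yr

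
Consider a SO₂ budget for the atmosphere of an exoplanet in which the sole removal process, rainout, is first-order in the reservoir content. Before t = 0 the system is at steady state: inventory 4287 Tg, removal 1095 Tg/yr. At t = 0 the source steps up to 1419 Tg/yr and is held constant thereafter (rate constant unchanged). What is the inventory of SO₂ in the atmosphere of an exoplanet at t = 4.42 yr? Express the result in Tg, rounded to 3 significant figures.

5150 Tg

Residence time τ = M₀/F₀ = 3.915 yr. The eventual steady state is M_∞ = M₀·(F₁/F₀) = 4287 × 1419/1095 = 5555.5 Tg.
The anomaly ΔM(t) = M(t) − M_∞ decays as ΔM₀·e^(−t/τ) with ΔM₀ = 4287 − 5555.5 = −1268 Tg.
At t = 4.42 yr, e^(−t/τ) = e^(−1.129) = 0.3234, so ΔM = −410.2 Tg and M = 5555.5 − 410.2 = 5145.3 Tg.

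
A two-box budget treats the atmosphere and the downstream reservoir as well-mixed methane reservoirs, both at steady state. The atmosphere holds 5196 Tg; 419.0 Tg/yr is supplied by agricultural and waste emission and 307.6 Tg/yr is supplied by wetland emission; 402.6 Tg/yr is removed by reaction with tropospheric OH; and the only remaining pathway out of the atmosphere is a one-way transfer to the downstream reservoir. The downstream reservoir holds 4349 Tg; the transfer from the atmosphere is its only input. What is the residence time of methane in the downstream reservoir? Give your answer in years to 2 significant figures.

13 yr

Balance the atmosphere: ΣF_in = 419.0 + 307.6 = 726.60 Tg/yr.
Transfer to the downstream reservoir = ΣF_in − (402.6) = 324.00 Tg/yr.
At steady state the output of the downstream reservoir equals its input, 324.00 Tg/yr.
τ = M / F = 4349 / 324.00 = 13.42 yr.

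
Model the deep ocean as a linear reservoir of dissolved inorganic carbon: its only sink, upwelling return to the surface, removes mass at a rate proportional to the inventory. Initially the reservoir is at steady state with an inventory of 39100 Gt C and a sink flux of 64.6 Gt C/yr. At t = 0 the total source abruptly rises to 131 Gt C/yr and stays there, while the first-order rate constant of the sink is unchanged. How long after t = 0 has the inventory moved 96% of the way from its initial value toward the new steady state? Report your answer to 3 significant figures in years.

1950 yr

τ = M₀/F₀ = 39100/64.6 = 605.3 yr.
The remaining gap fraction is e^(−t/τ); 96% covered ⇒ e^(−t/τ) = 0.0400.
t = −τ ln(0.0400) = 605.3 × 3.219 = 1948 yr.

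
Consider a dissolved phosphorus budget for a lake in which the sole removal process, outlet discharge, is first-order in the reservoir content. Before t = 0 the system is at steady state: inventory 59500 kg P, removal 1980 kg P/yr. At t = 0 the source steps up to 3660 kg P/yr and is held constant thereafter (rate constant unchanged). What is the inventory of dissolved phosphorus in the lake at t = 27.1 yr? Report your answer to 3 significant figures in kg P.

The sink rate constant is k = F₀/M₀ = 1980/59500 = 0.03328 yr⁻¹.
Solving dM/dt = F₁ − kM with M(0) = M₀ gives M(t) = F₁/k + (M₀ − F₁/k)·e^(−kt).
F₁/k = 3660/0.03328 = 109980 kg P; kt = 0.03328 × 27.1 = 0.9018, e^(−kt) = 0.4058.
M(27.1) = 109980 + (59500 − 109980) × 0.4058 = 109980 − 20490 = 89496 kg P.

89500 kg P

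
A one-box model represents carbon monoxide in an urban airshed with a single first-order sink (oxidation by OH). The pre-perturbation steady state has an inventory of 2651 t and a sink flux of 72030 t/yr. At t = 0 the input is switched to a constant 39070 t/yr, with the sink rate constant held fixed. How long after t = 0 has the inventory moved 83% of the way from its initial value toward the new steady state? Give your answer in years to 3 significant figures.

0.0652 yr

τ = M₀/F₀ = 2651/72030 = 0.03680 yr.
The remaining gap fraction is e^(−t/τ); 83% covered ⇒ e^(−t/τ) = 0.170.
t = −τ ln(0.170) = 0.03680 × 1.772 = 0.06522 yr.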